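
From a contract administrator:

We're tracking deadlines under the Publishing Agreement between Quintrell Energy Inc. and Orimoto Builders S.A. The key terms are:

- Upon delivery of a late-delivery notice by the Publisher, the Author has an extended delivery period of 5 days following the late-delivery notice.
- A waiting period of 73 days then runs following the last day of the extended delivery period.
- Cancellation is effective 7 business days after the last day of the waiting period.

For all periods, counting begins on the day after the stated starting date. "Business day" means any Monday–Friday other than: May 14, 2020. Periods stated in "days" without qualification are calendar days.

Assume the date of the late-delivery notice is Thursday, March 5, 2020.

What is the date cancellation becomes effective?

June 2, 2020

The last day of the extended delivery period: 5 calendar days after March 5, 2020 is March 10, 2020.
Adding 73 calendar days to March 10, 2020 gives May 22, 2020, which is the last day of the waiting period.
The date cancellation becomes effective: 7 business days after Friday, May 22, 2020, skipping weekends — May 25, May 26, May 27, May 28, May 29, Jun 1, Jun 2 — lands on Tuesday, June 2, 2020.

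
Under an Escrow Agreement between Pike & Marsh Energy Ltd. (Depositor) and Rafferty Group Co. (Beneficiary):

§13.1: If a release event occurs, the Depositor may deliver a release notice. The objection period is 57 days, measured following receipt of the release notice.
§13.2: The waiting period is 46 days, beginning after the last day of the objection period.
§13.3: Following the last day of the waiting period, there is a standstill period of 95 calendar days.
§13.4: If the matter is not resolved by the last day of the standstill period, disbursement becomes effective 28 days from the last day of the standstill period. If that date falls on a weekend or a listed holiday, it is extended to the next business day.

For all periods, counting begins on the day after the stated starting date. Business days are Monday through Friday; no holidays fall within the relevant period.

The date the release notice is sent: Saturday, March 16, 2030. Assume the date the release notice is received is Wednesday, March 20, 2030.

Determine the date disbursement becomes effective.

November 1, 2030

The last day of the objection period: March 20, 2030 + 57 days = May 16, 2030.
Adding 46 calendar days to May 16, 2030 gives July 1, 2030, which is the last day of the waiting period.
Adding 95 calendar days to July 1, 2030 gives October 4, 2030, which is the last day of the standstill period.
The date disbursement becomes effective: 28 calendar days after October 4, 2030 is November 1, 2030. November 1, 2030 is a Friday, so no roll-forward applies.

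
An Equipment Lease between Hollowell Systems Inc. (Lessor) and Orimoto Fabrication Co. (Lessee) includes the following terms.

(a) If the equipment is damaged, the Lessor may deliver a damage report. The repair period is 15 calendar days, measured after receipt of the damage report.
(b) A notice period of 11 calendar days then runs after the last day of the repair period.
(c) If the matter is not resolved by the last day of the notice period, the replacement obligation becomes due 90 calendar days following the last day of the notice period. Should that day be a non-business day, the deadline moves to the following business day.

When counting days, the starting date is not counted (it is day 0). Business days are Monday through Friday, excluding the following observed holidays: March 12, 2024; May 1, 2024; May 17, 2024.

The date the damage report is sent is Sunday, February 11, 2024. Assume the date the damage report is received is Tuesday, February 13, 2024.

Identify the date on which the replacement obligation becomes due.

June 10, 2024

Adding 15 calendar days to February 13, 2024 gives February 28, 2024, which is the last day of the repair period.
Adding 11 calendar days to February 28, 2024 gives March 10, 2024, which is the last day of the notice period.
The date on which the replacement obligation becomes due: March 10, 2024 + 90 days = June 8, 2024. That falls on a Saturday, so it rolls to the next business day, Monday, June 10, 2024.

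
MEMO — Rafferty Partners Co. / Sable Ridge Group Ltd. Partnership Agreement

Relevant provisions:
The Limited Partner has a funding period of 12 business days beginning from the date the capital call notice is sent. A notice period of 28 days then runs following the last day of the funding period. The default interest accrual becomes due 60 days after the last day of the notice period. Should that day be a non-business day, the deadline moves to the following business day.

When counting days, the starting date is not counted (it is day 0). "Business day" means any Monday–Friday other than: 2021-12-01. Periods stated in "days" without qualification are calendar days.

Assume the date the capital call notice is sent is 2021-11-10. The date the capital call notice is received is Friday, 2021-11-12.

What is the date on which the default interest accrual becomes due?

2022-02-22

The last day of the funding period: 12 business days after Wednesday, 2021-11-10, skipping weekends — Nov 11, Nov 12, Nov 15, Nov 16, …, Nov 24, Nov 25, Nov 26 — lands on Friday, 2021-11-26.
The last day of the notice period: 2021-11-26 + 28 days = 2021-12-24.
The date on which the default interest accrual becomes due: 60 calendar days after 2021-12-24 is 2022-02-22. 2022-02-22 is a Tuesday and is not a listed holiday, so no roll-forward applies.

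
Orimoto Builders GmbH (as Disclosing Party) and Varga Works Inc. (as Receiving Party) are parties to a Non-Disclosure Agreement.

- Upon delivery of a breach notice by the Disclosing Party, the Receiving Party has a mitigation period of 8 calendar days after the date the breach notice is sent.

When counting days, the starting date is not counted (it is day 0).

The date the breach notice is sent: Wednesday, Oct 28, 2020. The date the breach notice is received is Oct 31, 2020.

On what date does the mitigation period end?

The last day of the mitigation period: 8 calendar days after Oct 28, 2020 is Nov 5, 2020.

Nov 5, 2020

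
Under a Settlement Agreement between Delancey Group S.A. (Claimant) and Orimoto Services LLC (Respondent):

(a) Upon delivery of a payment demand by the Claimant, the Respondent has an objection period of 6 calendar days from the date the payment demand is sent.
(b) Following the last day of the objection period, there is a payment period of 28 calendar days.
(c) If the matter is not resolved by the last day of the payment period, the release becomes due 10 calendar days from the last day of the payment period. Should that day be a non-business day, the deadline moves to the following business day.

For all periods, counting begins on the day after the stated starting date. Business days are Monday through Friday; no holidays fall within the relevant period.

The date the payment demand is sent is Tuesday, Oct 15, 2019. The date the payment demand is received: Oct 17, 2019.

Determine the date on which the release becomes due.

Nov 28, 2019

The last day of the objection period: 6 calendar days after Oct 15, 2019 is Oct 21, 2019.
The last day of the payment period: Oct 21, 2019 + 28 days = Nov 18, 2019.
The date on which the release becomes due: 10 calendar days after Nov 18, 2019 is Nov 28, 2019. Nov 28, 2019 is a Thursday, so no roll-forward applies.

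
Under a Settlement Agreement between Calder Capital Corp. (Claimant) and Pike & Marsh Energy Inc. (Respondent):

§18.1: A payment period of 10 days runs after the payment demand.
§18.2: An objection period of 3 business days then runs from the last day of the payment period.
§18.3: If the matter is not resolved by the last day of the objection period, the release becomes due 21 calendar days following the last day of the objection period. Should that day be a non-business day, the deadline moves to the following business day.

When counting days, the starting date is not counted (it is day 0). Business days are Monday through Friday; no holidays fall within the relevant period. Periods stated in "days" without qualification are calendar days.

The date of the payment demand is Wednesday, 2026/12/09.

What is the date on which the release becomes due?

2027/01/13

Adding 10 calendar days to 2026/12/09 gives 2026/12/19, which is the last day of the payment period.
From Saturday, 2026/12/19, 3 business days (Dec 21, Dec 22, Dec 23, skipping weekends) brings us to Wednesday, 2026/12/23, which is the last day of the objection period.
Adding 21 calendar days to 2026/12/23 gives 2027/01/13, which is the date on which the release becomes due. 2027/01/13 is a Wednesday, so no roll-forward applies.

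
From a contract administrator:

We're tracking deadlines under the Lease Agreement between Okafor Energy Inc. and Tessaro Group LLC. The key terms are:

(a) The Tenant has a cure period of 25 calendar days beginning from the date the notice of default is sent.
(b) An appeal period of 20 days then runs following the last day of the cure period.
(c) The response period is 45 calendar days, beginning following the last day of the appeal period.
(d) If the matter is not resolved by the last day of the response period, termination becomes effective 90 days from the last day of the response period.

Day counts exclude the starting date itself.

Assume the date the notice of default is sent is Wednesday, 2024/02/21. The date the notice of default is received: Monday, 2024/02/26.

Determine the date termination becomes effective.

The last day of the cure period: 2024/02/21 + 25 days = 2024/03/17.
Adding 20 calendar days to 2024/03/17 gives 2024/04/06, which is the last day of the appeal period.
Adding 45 calendar days to 2024/04/06 gives 2024/05/21, which is the last day of the response period.
The date termination becomes effective: 90 calendar days after 2024/05/21 is 2024/08/19.

2024/08/19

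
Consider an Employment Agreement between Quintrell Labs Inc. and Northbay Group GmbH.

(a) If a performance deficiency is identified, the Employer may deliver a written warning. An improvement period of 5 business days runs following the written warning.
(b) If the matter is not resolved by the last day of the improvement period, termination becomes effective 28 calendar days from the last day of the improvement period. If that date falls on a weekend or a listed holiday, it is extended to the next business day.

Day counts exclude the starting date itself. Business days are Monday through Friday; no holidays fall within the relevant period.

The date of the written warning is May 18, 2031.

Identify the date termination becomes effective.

Jun 20, 2031

The last day of the improvement period: 5 business days after Sunday, May 18, 2031, skipping weekends — May 19, May 20, May 21, May 22, May 23 — lands on Friday, May 23, 2031.
The date termination becomes effective: 28 calendar days after May 23, 2031 is Jun 20, 2031. Jun 20, 2031 is a Friday, so no roll-forward applies.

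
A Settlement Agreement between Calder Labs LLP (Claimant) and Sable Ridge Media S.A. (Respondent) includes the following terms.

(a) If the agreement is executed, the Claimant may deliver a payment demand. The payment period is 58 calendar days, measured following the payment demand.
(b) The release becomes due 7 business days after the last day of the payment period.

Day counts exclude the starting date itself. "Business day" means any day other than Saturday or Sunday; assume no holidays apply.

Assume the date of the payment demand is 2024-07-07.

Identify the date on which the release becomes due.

2024-09-12

Adding 58 calendar days to 2024-07-07 gives 2024-09-03, which is the last day of the payment period.
From Tuesday, 2024-09-03, 7 business days (Sep 4, Sep 5, Sep 6, Sep 9, Sep 10, Sep 11, Sep 12, skipping weekends) brings us to Thursday, 2024-09-12, which is the date on which the release becomes due.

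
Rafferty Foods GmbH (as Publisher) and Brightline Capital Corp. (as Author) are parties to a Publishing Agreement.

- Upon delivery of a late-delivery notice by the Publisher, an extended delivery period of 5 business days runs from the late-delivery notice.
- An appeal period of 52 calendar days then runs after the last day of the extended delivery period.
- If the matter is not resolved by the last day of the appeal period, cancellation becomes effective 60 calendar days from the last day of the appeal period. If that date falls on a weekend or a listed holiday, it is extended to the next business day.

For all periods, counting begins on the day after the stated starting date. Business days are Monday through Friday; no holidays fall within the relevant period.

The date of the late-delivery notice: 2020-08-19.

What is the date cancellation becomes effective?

2020-12-16

From Wednesday, 2020-08-19, 5 business days (Aug 20, Aug 21, Aug 24, Aug 25, Aug 26, skipping weekends) brings us to Wednesday, 2020-08-26, which is the last day of the extended delivery period.
The last day of the appeal period: 2020-08-26 + 52 days = 2020-10-17.
The date cancellation becomes effective: 2020-10-17 + 60 days = 2020-12-16. 2020-12-16 is a Wednesday, so no roll-forward applies.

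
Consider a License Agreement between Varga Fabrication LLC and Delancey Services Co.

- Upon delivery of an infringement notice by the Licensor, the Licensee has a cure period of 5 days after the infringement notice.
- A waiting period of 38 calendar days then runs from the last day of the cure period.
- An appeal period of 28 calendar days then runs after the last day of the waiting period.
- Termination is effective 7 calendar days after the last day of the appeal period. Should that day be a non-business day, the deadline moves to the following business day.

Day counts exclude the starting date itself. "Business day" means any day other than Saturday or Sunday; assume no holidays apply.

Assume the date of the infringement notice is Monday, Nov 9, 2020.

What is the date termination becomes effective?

Jan 26, 2021

The last day of the cure period: Nov 9, 2020 + 5 days = Nov 14, 2020.
The last day of the waiting period: Nov 14, 2020 + 38 days = Dec 22, 2020.
The last day of the appeal period: Dec 22, 2020 + 28 days = Jan 19, 2021.
The date termination becomes effective: 7 calendar days after Jan 19, 2021 is Jan 26, 2021. Jan 26, 2021 is a Tuesday, so no roll-forward applies.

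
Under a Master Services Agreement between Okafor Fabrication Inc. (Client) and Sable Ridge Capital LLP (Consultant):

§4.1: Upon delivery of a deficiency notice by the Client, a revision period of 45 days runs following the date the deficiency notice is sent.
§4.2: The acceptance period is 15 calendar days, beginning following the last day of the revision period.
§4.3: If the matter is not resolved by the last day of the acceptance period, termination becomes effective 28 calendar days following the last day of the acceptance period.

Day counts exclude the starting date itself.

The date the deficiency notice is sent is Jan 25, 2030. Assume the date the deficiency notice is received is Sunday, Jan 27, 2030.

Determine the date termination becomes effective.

The last day of the revision period: Jan 25, 2030 + 45 days = Mar 11, 2030.
Adding 15 calendar days to Mar 11, 2030 gives Mar 26, 2030, which is the last day of the acceptance period.
The date termination becomes effective: Mar 26, 2030 + 28 days = Apr 23, 2030.

Apr 23, 2030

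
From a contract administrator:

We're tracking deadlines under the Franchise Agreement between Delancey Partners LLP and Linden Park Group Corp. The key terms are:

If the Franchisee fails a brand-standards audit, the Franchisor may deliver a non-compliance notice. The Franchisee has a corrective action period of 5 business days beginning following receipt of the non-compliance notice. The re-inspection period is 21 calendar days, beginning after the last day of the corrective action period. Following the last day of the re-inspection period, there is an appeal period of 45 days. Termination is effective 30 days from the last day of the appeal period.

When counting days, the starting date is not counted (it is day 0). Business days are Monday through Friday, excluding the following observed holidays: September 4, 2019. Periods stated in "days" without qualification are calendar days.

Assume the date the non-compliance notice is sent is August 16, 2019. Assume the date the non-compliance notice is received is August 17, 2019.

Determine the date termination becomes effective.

The last day of the corrective action period: counting 5 business days from Saturday, August 17, 2019 (Aug 19, Aug 20, Aug 21, Aug 22, Aug 23, skipping weekends) reaches Friday, August 23, 2019.
The last day of the re-inspection period: August 23, 2019 + 21 days = September 13, 2019.
Adding 45 calendar days to September 13, 2019 gives October 28, 2019, which is the last day of the appeal period.
The date termination becomes effective: October 28, 2019 + 30 days = November 27, 2019.

November 27, 2019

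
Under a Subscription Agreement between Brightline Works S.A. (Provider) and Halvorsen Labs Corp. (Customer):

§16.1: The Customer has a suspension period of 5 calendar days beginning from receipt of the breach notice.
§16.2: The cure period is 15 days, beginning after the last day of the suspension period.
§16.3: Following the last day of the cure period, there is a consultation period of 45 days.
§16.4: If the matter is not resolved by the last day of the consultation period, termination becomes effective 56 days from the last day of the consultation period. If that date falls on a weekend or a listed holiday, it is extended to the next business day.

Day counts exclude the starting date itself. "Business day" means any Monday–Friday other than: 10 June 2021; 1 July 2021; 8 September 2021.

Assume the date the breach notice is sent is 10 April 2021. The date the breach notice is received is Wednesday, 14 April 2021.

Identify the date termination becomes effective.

The last day of the suspension period: 14 April 2021 + 5 days = 19 April 2021.
The last day of the cure period: 19 April 2021 + 15 days = 4 May 2021.
Adding 45 calendar days to 4 May 2021 gives 18 June 2021, which is the last day of the consultation period.
Adding 56 calendar days to 18 June 2021 gives 13 August 2021, which is the date termination becomes effective. 13 August 2021 is a Friday and is not a listed holiday, so no roll-forward applies.

13 August 2021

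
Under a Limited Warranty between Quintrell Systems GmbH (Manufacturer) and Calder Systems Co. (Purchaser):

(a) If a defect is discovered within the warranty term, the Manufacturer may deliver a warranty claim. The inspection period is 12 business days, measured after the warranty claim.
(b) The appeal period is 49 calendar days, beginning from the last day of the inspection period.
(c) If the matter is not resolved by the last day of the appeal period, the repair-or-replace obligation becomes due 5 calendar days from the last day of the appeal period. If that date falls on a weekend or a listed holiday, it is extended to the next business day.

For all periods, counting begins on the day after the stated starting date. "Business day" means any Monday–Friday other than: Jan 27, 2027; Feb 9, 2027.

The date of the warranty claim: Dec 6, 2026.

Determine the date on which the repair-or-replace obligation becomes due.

From Sunday, Dec 6, 2026, 12 business days (Dec 7, Dec 8, Dec 9, Dec 10, …, Dec 18, Dec 21, Dec 22, skipping weekends) brings us to Tuesday, Dec 22, 2026, which is the last day of the inspection period.
The last day of the appeal period: 49 calendar days after Dec 22, 2026 is Feb 9, 2027.
Adding 5 calendar days to Feb 9, 2027 gives Feb 14, 2027, which is the date on which the repair-or-replace obligation becomes due. That falls on a Sunday, so it rolls to the next business day, Monday, Feb 15, 2027.

Feb 15, 2027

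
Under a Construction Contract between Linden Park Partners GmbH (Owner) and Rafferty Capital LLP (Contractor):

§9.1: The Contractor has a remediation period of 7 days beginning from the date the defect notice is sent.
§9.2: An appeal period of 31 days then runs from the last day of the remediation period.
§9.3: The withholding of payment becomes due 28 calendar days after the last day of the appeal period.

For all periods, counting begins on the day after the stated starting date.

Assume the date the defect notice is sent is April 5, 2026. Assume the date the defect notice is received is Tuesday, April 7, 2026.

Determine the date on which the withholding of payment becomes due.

The last day of the remediation period: April 5, 2026 + 7 days = April 12, 2026.
The last day of the appeal period: April 12, 2026 + 31 days = May 13, 2026.
Adding 28 calendar days to May 13, 2026 gives June 10, 2026, which is the date on which the withholding of payment becomes due.

June 10, 2026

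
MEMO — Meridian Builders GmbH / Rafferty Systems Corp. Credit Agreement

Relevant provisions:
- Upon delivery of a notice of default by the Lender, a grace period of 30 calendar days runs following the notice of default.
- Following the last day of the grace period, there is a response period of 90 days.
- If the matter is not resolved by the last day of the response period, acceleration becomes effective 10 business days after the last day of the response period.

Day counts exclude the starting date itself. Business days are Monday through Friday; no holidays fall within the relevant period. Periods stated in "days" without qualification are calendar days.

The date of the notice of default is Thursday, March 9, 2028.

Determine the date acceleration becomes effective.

July 21, 2028

Adding 30 calendar days to March 9, 2028 gives April 8, 2028, which is the last day of the grace period.
The last day of the response period: April 8, 2028 + 90 days = July 7, 2028.
From Friday, July 7, 2028, 10 business days (Jul 10, Jul 11, Jul 12, Jul 13, Jul 14, Jul 17, Jul 18, Jul 19, Jul 20, Jul 21, skipping weekends) brings us to Friday, July 21, 2028, which is the date acceleration becomes effective.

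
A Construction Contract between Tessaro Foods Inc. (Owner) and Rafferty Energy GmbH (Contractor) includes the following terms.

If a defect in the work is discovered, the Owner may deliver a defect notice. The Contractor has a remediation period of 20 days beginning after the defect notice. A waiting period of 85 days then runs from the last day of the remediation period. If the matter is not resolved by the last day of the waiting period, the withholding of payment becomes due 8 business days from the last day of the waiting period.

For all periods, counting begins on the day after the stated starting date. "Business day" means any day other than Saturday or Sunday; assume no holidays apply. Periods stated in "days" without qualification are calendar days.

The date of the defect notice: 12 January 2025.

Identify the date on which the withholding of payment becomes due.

The last day of the remediation period: 12 January 2025 + 20 days = 1 February 2025.
The last day of the waiting period: 85 calendar days after 1 February 2025 is 27 April 2025.
The date on which the withholding of payment becomes due: counting 8 business days from Sunday, 27 April 2025 (Apr 28, Apr 29, Apr 30, May 1, May 2, May 5, May 6, May 7, skipping weekends) reaches Wednesday, 7 May 2025.

7 May 2025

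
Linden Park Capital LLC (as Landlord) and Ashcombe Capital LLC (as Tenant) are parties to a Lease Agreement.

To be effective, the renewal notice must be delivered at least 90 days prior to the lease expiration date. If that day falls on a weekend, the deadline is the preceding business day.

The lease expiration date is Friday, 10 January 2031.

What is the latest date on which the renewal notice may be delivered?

10 January 2031 minus 90 days is 12 October 2030. That is a Saturday, so the deadline moves back to Friday, 11 October 2030.

11 October 2030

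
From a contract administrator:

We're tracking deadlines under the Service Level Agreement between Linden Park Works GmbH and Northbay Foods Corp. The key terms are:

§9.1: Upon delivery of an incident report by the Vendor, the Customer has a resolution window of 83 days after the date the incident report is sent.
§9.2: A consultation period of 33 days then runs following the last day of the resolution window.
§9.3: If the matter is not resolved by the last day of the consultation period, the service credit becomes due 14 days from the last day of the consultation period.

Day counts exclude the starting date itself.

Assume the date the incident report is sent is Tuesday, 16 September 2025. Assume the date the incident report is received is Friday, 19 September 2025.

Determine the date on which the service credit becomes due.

24 January 2026

The last day of the resolution window: 16 September 2025 + 83 days = 8 December 2025.
Adding 33 calendar days to 8 December 2025 gives 10 January 2026, which is the last day of the consultation period.
Adding 14 calendar days to 10 January 2026 gives 24 January 2026, which is the date on which the service credit becomes due.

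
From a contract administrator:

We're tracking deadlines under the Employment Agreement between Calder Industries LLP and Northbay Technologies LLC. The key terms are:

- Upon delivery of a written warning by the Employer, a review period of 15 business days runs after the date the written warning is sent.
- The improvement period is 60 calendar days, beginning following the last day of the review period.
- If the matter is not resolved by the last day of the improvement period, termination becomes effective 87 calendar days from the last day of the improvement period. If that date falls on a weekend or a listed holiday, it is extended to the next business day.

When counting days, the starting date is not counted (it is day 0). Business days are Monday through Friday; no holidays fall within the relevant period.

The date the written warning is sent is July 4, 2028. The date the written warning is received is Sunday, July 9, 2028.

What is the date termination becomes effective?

The last day of the review period: 15 business days after Tuesday, July 4, 2028, skipping weekends — Jul 5, Jul 6, Jul 7, Jul 10, …, Jul 21, Jul 24, Jul 25 — lands on Tuesday, July 25, 2028.
The last day of the improvement period: 60 calendar days after July 25, 2028 is September 23, 2028.
Adding 87 calendar days to September 23, 2028 gives December 19, 2028, which is the date termination becomes effective. December 19, 2028 is a Tuesday, so no roll-forward applies.

December 19, 2028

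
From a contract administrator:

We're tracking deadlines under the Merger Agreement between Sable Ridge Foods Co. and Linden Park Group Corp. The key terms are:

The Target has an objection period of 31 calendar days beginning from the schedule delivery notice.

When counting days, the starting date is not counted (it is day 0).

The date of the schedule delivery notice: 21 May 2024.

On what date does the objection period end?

21 June 2024

Adding 31 calendar days to 21 May 2024 gives 21 June 2024, which is the last day of the objection period.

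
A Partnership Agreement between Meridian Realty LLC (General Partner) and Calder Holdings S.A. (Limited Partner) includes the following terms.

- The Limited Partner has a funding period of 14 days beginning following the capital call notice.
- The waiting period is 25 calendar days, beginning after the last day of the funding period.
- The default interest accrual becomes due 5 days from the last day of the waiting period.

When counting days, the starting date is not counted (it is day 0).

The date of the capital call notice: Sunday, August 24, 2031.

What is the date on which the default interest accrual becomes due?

October 7, 2031

The last day of the funding period: August 24, 2031 + 14 days = September 7, 2031.
The last day of the waiting period: September 7, 2031 + 25 days = October 2, 2031.
Adding 5 calendar days to October 2, 2031 gives October 7, 2031, which is the date on which the default interest accrual becomes due.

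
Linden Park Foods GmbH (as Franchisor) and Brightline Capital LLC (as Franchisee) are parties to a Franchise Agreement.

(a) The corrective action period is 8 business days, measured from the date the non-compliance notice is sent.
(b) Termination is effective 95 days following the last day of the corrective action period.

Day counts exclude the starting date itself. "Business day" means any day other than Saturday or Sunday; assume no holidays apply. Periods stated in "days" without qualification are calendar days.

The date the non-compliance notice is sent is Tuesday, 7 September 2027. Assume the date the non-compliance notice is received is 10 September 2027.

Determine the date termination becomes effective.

21 December 2027

From Tuesday, 7 September 2027, 8 business days (Sep 8, Sep 9, Sep 10, Sep 13, Sep 14, Sep 15, Sep 16, Sep 17, skipping weekends) brings us to Friday, 17 September 2027, which is the last day of the corrective action period.
Adding 95 calendar days to 17 September 2027 gives 21 December 2027, which is the date termination becomes effective.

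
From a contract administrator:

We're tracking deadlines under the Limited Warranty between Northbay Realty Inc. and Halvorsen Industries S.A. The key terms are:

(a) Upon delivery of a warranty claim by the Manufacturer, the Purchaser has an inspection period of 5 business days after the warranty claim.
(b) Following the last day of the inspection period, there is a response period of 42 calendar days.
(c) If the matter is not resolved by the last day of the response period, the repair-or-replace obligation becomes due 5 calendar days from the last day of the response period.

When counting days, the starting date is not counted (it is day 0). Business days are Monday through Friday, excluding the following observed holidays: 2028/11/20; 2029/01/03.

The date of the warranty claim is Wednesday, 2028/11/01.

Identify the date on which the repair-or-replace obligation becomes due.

The last day of the inspection period: counting 5 business days from Wednesday, 2028/11/01 (Nov 2, Nov 3, Nov 6, Nov 7, Nov 8, skipping weekends) reaches Wednesday, 2028/11/08.
The last day of the response period: 2028/11/08 + 42 days = 2028/12/20.
Adding 5 calendar days to 2028/12/20 gives 2028/12/25, which is the date on which the repair-or-replace obligation becomes due.

2028/12/25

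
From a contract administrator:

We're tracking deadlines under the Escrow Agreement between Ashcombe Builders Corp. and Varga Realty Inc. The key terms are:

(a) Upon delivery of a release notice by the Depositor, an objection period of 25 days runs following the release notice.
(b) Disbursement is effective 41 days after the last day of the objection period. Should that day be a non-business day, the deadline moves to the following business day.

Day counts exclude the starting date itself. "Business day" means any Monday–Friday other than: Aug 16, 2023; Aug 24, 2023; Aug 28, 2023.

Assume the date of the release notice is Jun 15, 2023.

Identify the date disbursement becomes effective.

Aug 21, 2023

Adding 25 calendar days to Jun 15, 2023 gives Jul 10, 2023, which is the last day of the objection period.
Adding 41 calendar days to Jul 10, 2023 gives Aug 20, 2023, which is the date disbursement becomes effective. That falls on a Sunday, so it rolls to the next business day, Monday, Aug 21, 2023.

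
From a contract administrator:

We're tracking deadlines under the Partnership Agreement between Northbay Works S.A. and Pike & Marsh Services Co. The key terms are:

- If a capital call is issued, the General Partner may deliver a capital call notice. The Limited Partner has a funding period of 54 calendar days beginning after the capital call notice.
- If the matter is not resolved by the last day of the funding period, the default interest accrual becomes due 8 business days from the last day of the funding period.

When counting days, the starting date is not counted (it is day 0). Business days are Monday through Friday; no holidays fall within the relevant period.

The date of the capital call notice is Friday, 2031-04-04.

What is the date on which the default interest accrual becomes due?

The last day of the funding period: 2031-04-04 + 54 days = 2031-05-28.
The date on which the default interest accrual becomes due: 8 business days after Wednesday, 2031-05-28, skipping weekends — May 29, May 30, Jun 2, Jun 3, Jun 4, Jun 5, Jun 6, Jun 9 — lands on Monday, 2031-06-09.

2031-06-09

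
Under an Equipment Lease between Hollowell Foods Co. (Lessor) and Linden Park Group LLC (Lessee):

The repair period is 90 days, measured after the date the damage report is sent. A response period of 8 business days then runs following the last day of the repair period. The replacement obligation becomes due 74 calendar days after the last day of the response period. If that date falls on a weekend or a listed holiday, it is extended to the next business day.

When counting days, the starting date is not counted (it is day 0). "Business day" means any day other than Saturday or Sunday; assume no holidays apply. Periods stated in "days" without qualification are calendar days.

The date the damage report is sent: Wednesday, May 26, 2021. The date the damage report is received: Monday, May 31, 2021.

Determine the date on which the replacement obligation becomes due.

Nov 16, 2021

Adding 90 calendar days to May 26, 2021 gives Aug 24, 2021, which is the last day of the repair period.
The last day of the response period: 8 business days after Tuesday, Aug 24, 2021, skipping weekends — Aug 25, Aug 26, Aug 27, Aug 30, Aug 31, Sep 1, Sep 2, Sep 3 — lands on Friday, Sep 3, 2021.
The date on which the replacement obligation becomes due: Sep 3, 2021 + 74 days = Nov 16, 2021. Nov 16, 2021 is a Tuesday, so no roll-forward applies.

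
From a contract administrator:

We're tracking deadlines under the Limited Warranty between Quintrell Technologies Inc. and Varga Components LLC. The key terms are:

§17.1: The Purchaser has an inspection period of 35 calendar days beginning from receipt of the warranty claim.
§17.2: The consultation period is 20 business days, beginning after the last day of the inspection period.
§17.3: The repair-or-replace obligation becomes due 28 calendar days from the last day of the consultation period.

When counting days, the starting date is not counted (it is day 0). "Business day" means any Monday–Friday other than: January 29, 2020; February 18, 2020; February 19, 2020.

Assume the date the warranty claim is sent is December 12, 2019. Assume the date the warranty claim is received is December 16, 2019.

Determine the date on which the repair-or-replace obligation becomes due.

The last day of the inspection period: 35 calendar days after December 16, 2019 is January 20, 2020.
The last day of the consultation period: counting 20 business days from Monday, January 20, 2020 (Jan 21, Jan 22, Jan 23, Jan 24, …, Feb 14, Feb 17, Feb 20, skipping weekends and the listed holidays on Jan 29, Feb 18, Feb 19) reaches Thursday, February 20, 2020.
The date on which the repair-or-replace obligation becomes due: 28 calendar days after February 20, 2020 is March 19, 2020.

March 19, 2020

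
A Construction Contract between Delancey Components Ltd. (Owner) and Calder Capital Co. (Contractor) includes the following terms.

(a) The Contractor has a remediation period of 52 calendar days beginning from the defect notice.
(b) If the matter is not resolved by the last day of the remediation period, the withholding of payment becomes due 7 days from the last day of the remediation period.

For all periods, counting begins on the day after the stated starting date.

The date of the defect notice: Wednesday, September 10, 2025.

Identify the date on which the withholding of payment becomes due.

November 8, 2025

The last day of the remediation period: 52 calendar days after September 10, 2025 is November 1, 2025.
Adding 7 calendar days to November 1, 2025 gives November 8, 2025, which is the date on which the withholding of payment becomes due.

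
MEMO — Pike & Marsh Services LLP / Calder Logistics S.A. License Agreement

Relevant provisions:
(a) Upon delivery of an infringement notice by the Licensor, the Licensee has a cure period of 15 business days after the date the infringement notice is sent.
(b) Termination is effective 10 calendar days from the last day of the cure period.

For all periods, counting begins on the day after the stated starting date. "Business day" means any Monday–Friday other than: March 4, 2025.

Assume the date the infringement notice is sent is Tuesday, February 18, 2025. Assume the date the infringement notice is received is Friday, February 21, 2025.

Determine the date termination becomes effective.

March 22, 2025

The last day of the cure period: counting 15 business days from Tuesday, February 18, 2025 (Feb 19, Feb 20, Feb 21, Feb 24, …, Mar 10, Mar 11, Mar 12, skipping weekends and the listed holiday on Mar 4) reaches Wednesday, March 12, 2025.
Adding 10 calendar days to March 12, 2025 gives March 22, 2025, which is the date termination becomes effective.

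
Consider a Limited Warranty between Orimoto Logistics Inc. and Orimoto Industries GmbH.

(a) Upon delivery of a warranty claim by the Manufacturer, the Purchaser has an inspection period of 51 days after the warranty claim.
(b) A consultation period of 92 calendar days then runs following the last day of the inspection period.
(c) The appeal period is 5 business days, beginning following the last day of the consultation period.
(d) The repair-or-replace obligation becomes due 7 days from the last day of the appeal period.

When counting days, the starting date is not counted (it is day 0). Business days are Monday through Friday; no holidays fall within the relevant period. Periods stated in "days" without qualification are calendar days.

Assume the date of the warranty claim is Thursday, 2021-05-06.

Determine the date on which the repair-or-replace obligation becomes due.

The last day of the inspection period: 51 calendar days after 2021-05-06 is 2021-06-26.
Adding 92 calendar days to 2021-06-26 gives 2021-09-26, which is the last day of the consultation period.
The last day of the appeal period: 5 business days after Sunday, 2021-09-26, skipping weekends — Sep 27, Sep 28, Sep 29, Sep 30, Oct 1 — lands on Friday, 2021-10-01.
The date on which the repair-or-replace obligation becomes due: 7 calendar days after 2021-10-01 is 2021-10-08.

2021-10-08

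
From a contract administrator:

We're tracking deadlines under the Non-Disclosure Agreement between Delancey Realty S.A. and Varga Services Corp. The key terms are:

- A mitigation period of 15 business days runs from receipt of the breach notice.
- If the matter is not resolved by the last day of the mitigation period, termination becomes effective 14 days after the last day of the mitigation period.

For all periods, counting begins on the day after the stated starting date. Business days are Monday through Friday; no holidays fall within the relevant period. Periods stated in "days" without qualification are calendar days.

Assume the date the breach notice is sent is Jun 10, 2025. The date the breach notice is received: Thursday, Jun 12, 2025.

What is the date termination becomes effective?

Jul 17, 2025

The last day of the mitigation period: 15 business days after Thursday, Jun 12, 2025, skipping weekends — Jun 13, Jun 16, Jun 17, Jun 18, …, Jul 1, Jul 2, Jul 3 — lands on Thursday, Jul 3, 2025.
The date termination becomes effective: 14 calendar days after Jul 3, 2025 is Jul 17, 2025.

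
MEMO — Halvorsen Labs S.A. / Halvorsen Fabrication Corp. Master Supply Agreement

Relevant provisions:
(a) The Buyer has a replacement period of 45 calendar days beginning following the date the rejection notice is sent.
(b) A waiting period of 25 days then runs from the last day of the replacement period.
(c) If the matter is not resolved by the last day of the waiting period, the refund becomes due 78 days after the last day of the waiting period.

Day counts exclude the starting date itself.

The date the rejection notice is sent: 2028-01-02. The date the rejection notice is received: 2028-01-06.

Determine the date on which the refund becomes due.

Adding 45 calendar days to 2028-01-02 gives 2028-02-16, which is the last day of the replacement period.
The last day of the waiting period: 2028-02-16 + 25 days = 2028-03-12.
The date on which the refund becomes due: 2028-03-12 + 78 days = 2028-05-29.

2028-05-29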